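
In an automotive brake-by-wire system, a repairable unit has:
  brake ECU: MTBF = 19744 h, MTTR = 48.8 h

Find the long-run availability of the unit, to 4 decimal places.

A(brake ECU) = MTBF/(MTBF+MTTR) = 19744/(19744+48.8) = 0.9975

0.9975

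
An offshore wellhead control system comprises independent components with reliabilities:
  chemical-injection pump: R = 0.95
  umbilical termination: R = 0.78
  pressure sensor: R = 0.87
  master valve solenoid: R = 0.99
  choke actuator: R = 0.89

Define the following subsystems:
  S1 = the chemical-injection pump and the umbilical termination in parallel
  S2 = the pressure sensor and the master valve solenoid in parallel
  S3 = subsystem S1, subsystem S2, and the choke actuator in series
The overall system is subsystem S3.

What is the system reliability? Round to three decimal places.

0.879

Parallel (chemical-injection pump and umbilical termination): 1 − (1 − 0.95000)(1 − 0.78000) = 0.98900
Parallel (pressure sensor and master valve solenoid): 1 − (1 − 0.87000)(1 − 0.99000) = 0.99870
Series ([0.98900], [0.99870], and choke actuator): 0.98900 × 0.99870 × 0.89000 = 0.879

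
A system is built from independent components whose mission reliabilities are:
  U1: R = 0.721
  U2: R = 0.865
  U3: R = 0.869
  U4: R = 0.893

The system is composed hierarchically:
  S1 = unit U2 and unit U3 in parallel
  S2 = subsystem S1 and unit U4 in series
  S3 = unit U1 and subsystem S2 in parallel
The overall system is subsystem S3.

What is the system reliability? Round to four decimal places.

0.9657

Parallel (U2 and U3): 1 − (1 − 0.865000)(1 − 0.869000) = 0.982315
Series ([0.982315] and U4): 0.982315 × 0.893000 = 0.877207
Parallel (U1 and [0.877207]): 1 − (1 − 0.721000)(1 − 0.877207) = 0.9657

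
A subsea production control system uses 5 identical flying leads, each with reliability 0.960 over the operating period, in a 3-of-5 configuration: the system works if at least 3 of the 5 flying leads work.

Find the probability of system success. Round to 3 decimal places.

0.999

R = Σ_{i=3}^{5} C(5,i) p^i (1−p)^{5−i} with p = 0.960
C(5,3)·0.960^3·0.040^2 = 0.01416
C(5,4)·0.960^4·0.040^1 = 0.16987
C(5,5)·0.960^5·0.040^0 = 0.81537
Sum = 0.999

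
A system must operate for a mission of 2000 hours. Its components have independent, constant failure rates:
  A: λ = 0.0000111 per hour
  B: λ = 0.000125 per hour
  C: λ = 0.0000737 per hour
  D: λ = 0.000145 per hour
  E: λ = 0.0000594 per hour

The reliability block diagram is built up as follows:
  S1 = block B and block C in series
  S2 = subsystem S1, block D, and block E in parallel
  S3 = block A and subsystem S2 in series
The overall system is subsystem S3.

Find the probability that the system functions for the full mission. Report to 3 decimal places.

R(A) = exp(−0.0000111 × 2000) = 0.97804
R(B) = exp(−0.000125 × 2000) = 0.77880
R(C) = exp(−0.0000737 × 2000) = 0.86295
R(D) = exp(−0.000145 × 2000) = 0.74826
R(E) = exp(−0.0000594 × 2000) = 0.88799
Series (B and C): 0.77880 × 0.86295 = 0.67207
Parallel ([0.67207], D, and E): 1 − (1 − 0.67207)(1 − 0.74826)(1 − 0.88799) = 0.99075
Series (A and [0.99075]): 0.97804 × 0.99075 = 0.969

0.969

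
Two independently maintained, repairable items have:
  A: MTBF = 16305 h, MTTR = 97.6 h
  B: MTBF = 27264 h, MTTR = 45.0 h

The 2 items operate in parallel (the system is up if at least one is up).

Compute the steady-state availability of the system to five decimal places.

0.99999

A(A) = MTBF/(MTBF+MTTR) = 16305/(16305+97.6) = 0.994050
A(B) = MTBF/(MTBF+MTTR) = 27264/(27264+45.0) = 0.998352
Parallel availability: 1 − (1 − 0.994050)(1 − 0.998352) = 0.99999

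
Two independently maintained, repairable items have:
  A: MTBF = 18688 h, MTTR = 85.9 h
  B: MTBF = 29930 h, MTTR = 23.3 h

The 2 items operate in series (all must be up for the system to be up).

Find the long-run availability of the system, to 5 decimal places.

A(A) = MTBF/(MTBF+MTTR) = 18688/(18688+85.9) = 0.995424
A(B) = MTBF/(MTBF+MTTR) = 29930/(29930+23.3) = 0.999222
Series availability: 0.995424 × 0.999222 = 0.99465

0.99465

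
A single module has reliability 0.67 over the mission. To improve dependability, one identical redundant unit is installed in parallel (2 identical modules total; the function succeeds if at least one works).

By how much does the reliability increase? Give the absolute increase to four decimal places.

R_before = 0.67
R_after = 1 − (1 − 0.67)^2 = 0.8911
ΔR = 0.8911 − 0.67 = 0.2211

0.2211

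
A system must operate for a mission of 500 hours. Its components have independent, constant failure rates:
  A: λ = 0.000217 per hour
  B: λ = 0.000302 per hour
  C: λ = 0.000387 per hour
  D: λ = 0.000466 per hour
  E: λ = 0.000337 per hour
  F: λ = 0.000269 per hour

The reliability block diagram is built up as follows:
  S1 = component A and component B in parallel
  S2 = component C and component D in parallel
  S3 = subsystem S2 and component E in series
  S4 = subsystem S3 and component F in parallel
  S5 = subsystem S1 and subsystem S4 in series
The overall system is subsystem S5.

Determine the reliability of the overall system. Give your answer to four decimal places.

0.9625

R(A) = exp(−0.000217 × 500) = 0.897179
R(B) = exp(−0.000302 × 500) = 0.859848
R(C) = exp(−0.000387 × 500) = 0.824070
R(D) = exp(−0.000466 × 500) = 0.792154
R(E) = exp(−0.000337 × 500) = 0.844931
R(F) = exp(−0.000269 × 500) = 0.874153
Parallel (A and B): 1 − (1 − 0.897179)(1 − 0.859848) = 0.985589
Parallel (C and D): 1 − (1 − 0.824070)(1 − 0.792154) = 0.963434
Series ([0.963434] and E): 0.963434 × 0.844931 = 0.814035
Parallel ([0.814035] and F): 1 − (1 − 0.814035)(1 − 0.874153) = 0.976597
Series ([0.985589] and [0.976597]): 0.985589 × 0.976597 = 0.9625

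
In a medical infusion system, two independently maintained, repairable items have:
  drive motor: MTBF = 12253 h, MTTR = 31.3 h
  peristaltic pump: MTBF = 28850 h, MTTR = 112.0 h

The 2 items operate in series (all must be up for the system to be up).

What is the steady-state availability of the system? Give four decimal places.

0.9936

A(drive motor) = MTBF/(MTBF+MTTR) = 12253/(12253+31.3) = 0.997452
A(peristaltic pump) = MTBF/(MTBF+MTTR) = 28850/(28850+112.0) = 0.996133
Series availability: 0.997452 × 0.996133 = 0.9936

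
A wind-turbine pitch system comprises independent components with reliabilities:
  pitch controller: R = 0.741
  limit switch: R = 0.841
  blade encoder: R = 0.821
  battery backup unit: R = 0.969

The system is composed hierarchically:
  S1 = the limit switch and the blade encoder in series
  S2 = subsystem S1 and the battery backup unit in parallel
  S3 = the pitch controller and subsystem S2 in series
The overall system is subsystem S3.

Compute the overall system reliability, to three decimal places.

Series (limit switch and blade encoder): 0.84100 × 0.82100 = 0.69046
Parallel ([0.69046] and battery backup unit): 1 − (1 − 0.69046)(1 − 0.96900) = 0.99040
Series (pitch controller and [0.99040]): 0.74100 × 0.99040 = 0.734

0.734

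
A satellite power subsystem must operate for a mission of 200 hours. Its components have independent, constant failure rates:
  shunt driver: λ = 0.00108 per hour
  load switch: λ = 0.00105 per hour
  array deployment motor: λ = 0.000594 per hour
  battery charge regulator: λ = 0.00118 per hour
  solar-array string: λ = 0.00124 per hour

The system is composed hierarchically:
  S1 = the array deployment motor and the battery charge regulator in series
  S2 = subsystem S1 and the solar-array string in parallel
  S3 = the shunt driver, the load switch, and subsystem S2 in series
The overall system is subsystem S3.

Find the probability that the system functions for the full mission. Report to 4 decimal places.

0.6103

R(shunt driver) = exp(−0.00108 × 200) = 0.805735
R(load switch) = exp(−0.00105 × 200) = 0.810584
R(array deployment motor) = exp(−0.000594 × 200) = 0.887985
R(battery charge regulator) = exp(−0.00118 × 200) = 0.789781
R(solar-array string) = exp(−0.00124 × 200) = 0.780360
Series (array deployment motor and battery charge regulator): 0.887985 × 0.789781 = 0.701314
Parallel ([0.701314] and solar-array string): 1 − (1 − 0.701314)(1 − 0.780360) = 0.934397
Series (shunt driver, load switch, and [0.934397]): 0.805735 × 0.810584 × 0.934397 = 0.6103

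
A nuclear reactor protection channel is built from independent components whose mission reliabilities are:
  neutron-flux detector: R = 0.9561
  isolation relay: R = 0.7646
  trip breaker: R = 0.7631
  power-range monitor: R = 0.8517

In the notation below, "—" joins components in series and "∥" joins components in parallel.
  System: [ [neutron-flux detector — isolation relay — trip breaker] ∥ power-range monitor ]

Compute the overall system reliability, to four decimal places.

0.9344

Series (neutron-flux detector, isolation relay, and trip breaker): 0.956100 × 0.764600 × 0.763100 = 0.557852
Parallel ([0.557852] and power-range monitor): 1 − (1 − 0.557852)(1 − 0.851700) = 0.9344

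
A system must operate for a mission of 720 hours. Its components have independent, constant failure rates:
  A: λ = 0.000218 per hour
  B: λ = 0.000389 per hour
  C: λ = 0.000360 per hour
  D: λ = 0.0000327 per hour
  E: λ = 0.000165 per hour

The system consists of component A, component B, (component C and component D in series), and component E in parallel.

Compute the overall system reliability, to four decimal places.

0.9990

R(A) = exp(−0.000218 × 720) = 0.854738
R(B) = exp(−0.000389 × 720) = 0.755723
R(C) = exp(−0.000360 × 720) = 0.771669
R(D) = exp(−0.0000327 × 720) = 0.976731
R(E) = exp(−0.000165 × 720) = 0.887985
Series (C and D): 0.771669 × 0.976731 = 0.753713
Parallel (A, B, [0.753713], and E): 1 − (1 − 0.854738)(1 − 0.755723)(1 − 0.753713)(1 − 0.887985) = 0.9990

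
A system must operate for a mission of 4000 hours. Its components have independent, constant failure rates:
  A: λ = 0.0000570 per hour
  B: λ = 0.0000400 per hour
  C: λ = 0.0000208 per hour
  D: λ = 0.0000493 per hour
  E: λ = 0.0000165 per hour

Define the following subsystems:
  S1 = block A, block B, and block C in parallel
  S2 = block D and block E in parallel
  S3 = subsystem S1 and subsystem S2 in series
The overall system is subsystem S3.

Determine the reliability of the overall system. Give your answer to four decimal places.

0.9862

R(A) = exp(−0.0000570 × 4000) = 0.796124
R(B) = exp(−0.0000400 × 4000) = 0.852144
R(C) = exp(−0.0000208 × 4000) = 0.920167
R(D) = exp(−0.0000493 × 4000) = 0.821026
R(E) = exp(−0.0000165 × 4000) = 0.936131
Parallel (A, B, and C): 1 − (1 − 0.796124)(1 − 0.852144)(1 − 0.920167) = 0.997593
Parallel (D and E): 1 − (1 − 0.821026)(1 − 0.936131) = 0.988569
Series ([0.997593] and [0.988569]): 0.997593 × 0.988569 = 0.9862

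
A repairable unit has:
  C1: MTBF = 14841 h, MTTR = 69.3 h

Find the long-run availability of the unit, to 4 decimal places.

A(C1) = MTBF/(MTBF+MTTR) = 14841/(14841+69.3) = 0.9954

0.9954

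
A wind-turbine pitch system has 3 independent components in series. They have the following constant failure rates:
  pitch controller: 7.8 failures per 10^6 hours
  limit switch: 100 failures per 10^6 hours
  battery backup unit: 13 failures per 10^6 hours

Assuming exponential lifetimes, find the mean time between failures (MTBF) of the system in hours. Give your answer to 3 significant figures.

Series of exponential components: λ_sys = Σ λ_i
λ_sys = 0.0000078 + 0.00010 + 0.000013 = 1.2080e-04 /h
MTBF = 1 / λ_sys = 8280 h

8280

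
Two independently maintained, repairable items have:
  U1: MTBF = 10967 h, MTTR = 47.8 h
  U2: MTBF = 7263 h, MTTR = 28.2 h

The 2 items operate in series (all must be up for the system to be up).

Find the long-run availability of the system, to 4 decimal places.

A(U1) = MTBF/(MTBF+MTTR) = 10967/(10967+47.8) = 0.995660
A(U2) = MTBF/(MTBF+MTTR) = 7263/(7263+28.2) = 0.996132
Series availability: 0.995660 × 0.996132 = 0.9918

0.9918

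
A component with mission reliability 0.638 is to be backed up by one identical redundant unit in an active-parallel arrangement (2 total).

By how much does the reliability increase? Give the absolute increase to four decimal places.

0.2310

R_before = 0.638
R_after = 1 − (1 − 0.638)^2 = 0.8690
ΔR = 0.8690 − 0.638 = 0.2310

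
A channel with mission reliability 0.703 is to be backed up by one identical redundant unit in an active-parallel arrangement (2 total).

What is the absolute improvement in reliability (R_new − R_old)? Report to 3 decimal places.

R_before = 0.703
R_after = 1 − (1 − 0.703)^2 = 0.912
ΔR = 0.912 − 0.703 = 0.209

0.209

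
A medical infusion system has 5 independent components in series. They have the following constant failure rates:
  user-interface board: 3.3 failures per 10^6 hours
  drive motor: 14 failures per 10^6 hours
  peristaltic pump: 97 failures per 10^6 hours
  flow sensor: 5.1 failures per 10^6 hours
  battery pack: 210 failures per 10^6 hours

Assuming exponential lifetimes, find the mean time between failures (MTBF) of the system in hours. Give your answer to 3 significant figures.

Series of exponential components: λ_sys = Σ λ_i
λ_sys = 0.0000033 + 0.000014 + 0.000097 + 0.0000051 + 0.00021 = 3.2940e-04 /h
MTBF = 1 / λ_sys = 3040 h

3040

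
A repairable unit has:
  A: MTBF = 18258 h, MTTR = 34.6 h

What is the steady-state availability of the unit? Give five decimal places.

A(A) = MTBF/(MTBF+MTTR) = 18258/(18258+34.6) = 0.99811

0.99811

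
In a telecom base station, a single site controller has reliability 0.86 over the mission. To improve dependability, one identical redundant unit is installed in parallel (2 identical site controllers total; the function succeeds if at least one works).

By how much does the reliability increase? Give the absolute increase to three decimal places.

0.120

R_before = 0.86
R_after = 1 − (1 − 0.86)^2 = 0.980
ΔR = 0.980 − 0.86 = 0.120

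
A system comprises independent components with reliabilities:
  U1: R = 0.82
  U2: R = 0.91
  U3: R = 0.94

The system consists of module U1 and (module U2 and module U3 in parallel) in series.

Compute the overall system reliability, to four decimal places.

0.8156

Parallel (U2 and U3): 1 − (1 − 0.910000)(1 − 0.940000) = 0.994600
Series (U1 and [0.994600]): 0.820000 × 0.994600 = 0.8156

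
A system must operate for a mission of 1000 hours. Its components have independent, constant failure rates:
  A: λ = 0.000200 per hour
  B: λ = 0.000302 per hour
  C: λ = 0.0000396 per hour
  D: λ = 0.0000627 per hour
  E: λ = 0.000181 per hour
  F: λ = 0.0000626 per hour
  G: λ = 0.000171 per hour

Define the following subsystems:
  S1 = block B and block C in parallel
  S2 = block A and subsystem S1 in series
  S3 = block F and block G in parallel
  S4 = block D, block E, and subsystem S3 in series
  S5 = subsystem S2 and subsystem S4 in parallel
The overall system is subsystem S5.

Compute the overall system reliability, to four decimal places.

0.9576

R(A) = exp(−0.000200 × 1000) = 0.818731
R(B) = exp(−0.000302 × 1000) = 0.739338
R(C) = exp(−0.0000396 × 1000) = 0.961174
R(D) = exp(−0.0000627 × 1000) = 0.939225
R(E) = exp(−0.000181 × 1000) = 0.834435
R(F) = exp(−0.0000626 × 1000) = 0.939319
R(G) = exp(−0.000171 × 1000) = 0.842822
Parallel (B and C): 1 − (1 − 0.739338)(1 − 0.961174) = 0.989880
Series (A and [0.989880]): 0.818731 × 0.989880 = 0.810445
Parallel (F and G): 1 − (1 − 0.939319)(1 − 0.842822) = 0.990462
Series (D, E, and [0.990462]): 0.939225 × 0.834435 × 0.990462 = 0.776247
Parallel ([0.810445] and [0.776247]): 1 − (1 − 0.810445)(1 − 0.776247) = 0.9576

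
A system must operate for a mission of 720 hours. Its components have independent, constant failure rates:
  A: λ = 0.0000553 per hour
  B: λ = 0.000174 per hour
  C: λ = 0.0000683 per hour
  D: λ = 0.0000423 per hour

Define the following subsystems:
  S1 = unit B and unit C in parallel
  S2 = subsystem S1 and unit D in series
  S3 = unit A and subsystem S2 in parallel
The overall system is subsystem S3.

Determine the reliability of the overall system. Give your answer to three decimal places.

0.999

R(A) = exp(−0.0000553 × 720) = 0.96097
R(B) = exp(−0.000174 × 720) = 0.88225
R(C) = exp(−0.0000683 × 720) = 0.95201
R(D) = exp(−0.0000423 × 720) = 0.97000
Parallel (B and C): 1 − (1 − 0.88225)(1 − 0.95201) = 0.99435
Series ([0.99435] and D): 0.99435 × 0.97000 = 0.96452
Parallel (A and [0.96452]): 1 − (1 − 0.96097)(1 − 0.96452) = 0.999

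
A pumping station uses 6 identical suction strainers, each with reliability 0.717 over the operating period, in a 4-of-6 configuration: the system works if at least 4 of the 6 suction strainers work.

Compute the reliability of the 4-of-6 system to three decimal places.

0.775

R = Σ_{i=4}^{6} C(6,i) p^i (1−p)^{6−i} with p = 0.717
C(6,4)·0.717^4·0.283^2 = 0.31750
C(6,5)·0.717^5·0.283^1 = 0.32176
C(6,6)·0.717^6·0.283^0 = 0.13587
Sum = 0.775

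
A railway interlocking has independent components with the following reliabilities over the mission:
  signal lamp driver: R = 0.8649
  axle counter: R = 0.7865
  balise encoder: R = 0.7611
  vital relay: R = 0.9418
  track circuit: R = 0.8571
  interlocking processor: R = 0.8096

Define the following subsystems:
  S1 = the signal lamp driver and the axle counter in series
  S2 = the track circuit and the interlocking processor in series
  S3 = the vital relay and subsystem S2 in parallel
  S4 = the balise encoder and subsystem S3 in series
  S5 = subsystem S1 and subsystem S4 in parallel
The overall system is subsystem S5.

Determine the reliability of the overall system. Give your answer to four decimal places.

0.9193

Series (signal lamp driver and axle counter): 0.864900 × 0.786500 = 0.680244
Series (track circuit and interlocking processor): 0.857100 × 0.809600 = 0.693908
Parallel (vital relay and [0.693908]): 1 − (1 − 0.941800)(1 − 0.693908) = 0.982185
Series (balise encoder and [0.982185]): 0.761100 × 0.982185 = 0.747541
Parallel ([0.680244] and [0.747541]): 1 − (1 − 0.680244)(1 − 0.747541) = 0.9193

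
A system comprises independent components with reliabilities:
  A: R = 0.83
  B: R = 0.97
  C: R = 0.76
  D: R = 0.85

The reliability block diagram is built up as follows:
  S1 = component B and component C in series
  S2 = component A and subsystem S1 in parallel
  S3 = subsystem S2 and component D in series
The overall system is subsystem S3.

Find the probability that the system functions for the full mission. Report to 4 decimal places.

Series (B and C): 0.970000 × 0.760000 = 0.737200
Parallel (A and [0.737200]): 1 − (1 − 0.830000)(1 − 0.737200) = 0.955324
Series ([0.955324] and D): 0.955324 × 0.850000 = 0.8120

0.8120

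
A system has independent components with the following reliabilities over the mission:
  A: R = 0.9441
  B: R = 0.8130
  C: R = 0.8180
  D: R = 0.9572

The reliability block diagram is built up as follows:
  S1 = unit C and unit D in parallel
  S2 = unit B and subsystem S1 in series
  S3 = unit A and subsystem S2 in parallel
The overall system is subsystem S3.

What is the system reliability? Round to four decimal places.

Parallel (C and D): 1 − (1 − 0.818000)(1 − 0.957200) = 0.992210
Series (B and [0.992210]): 0.813000 × 0.992210 = 0.806667
Parallel (A and [0.806667]): 1 − (1 − 0.944100)(1 − 0.806667) = 0.9892

0.9892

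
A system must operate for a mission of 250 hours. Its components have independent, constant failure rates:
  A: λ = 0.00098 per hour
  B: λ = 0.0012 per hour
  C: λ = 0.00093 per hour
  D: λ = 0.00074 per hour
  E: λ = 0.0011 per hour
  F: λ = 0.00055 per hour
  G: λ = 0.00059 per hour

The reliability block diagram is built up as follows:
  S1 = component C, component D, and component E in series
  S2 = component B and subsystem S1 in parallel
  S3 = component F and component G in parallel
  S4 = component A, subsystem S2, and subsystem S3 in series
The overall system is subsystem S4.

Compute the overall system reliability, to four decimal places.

0.6693

R(A) = exp(−0.00098 × 250) = 0.782705
R(B) = exp(−0.0012 × 250) = 0.740818
R(C) = exp(−0.00093 × 250) = 0.792550
R(D) = exp(−0.00074 × 250) = 0.831104
R(E) = exp(−0.0011 × 250) = 0.759572
R(F) = exp(−0.00055 × 250) = 0.871534
R(G) = exp(−0.00059 × 250) = 0.862862
Series (C, D, and E): 0.792550 × 0.831104 × 0.759572 = 0.500324
Parallel (B and [0.500324]): 1 − (1 − 0.740818)(1 − 0.500324) = 0.870493
Parallel (F and G): 1 − (1 − 0.871534)(1 − 0.862862) = 0.982382
Series (A, [0.870493], and [0.982382]): 0.782705 × 0.870493 × 0.982382 = 0.6693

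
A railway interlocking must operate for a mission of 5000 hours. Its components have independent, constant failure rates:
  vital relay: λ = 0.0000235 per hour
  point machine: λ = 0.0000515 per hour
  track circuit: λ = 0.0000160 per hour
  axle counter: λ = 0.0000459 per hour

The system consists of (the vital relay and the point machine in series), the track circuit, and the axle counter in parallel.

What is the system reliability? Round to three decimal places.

0.995

R(vital relay) = exp(−0.0000235 × 5000) = 0.88914
R(point machine) = exp(−0.0000515 × 5000) = 0.77298
R(track circuit) = exp(−0.0000160 × 5000) = 0.92312
R(axle counter) = exp(−0.0000459 × 5000) = 0.79493
Series (vital relay and point machine): 0.88914 × 0.77298 = 0.68729
Parallel ([0.68729], track circuit, and axle counter): 1 − (1 − 0.68729)(1 − 0.92312)(1 − 0.79493) = 0.995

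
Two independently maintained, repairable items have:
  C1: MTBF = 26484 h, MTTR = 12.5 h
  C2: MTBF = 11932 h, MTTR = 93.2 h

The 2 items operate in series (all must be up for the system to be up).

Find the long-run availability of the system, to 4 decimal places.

A(C1) = MTBF/(MTBF+MTTR) = 26484/(26484+12.5) = 0.999528
A(C2) = MTBF/(MTBF+MTTR) = 11932/(11932+93.2) = 0.992250
Series availability: 0.999528 × 0.992250 = 0.9918

0.9918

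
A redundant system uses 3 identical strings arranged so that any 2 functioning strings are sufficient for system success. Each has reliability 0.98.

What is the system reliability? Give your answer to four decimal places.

R = Σ_{i=2}^{3} C(3,i) p^i (1−p)^{3−i} with p = 0.98
C(3,2)·0.98^2·0.02^1 = 0.057624
C(3,3)·0.98^3·0.02^0 = 0.941192
Sum = 0.9988

0.9988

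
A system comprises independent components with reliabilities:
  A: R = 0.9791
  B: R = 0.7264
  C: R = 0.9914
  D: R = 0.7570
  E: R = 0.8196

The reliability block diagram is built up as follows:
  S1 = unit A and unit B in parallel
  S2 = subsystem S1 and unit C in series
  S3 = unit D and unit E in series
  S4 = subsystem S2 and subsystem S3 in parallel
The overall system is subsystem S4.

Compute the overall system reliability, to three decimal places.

0.995

Parallel (A and B): 1 − (1 − 0.97910)(1 − 0.72640) = 0.99428
Series ([0.99428] and C): 0.99428 × 0.99140 = 0.98573
Series (D and E): 0.75700 × 0.81960 = 0.62044
Parallel ([0.98573] and [0.62044]): 1 − (1 − 0.98573)(1 − 0.62044) = 0.995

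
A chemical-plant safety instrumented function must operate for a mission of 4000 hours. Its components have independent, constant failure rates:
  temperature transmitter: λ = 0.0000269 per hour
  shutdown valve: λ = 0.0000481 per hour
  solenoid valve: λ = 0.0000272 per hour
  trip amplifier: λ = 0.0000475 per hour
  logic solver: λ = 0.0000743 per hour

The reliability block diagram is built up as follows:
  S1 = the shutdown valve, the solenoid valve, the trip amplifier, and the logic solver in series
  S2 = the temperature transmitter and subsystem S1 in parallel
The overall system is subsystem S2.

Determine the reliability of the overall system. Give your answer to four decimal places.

0.9444

R(temperature transmitter) = exp(−0.0000269 × 4000) = 0.897987
R(shutdown valve) = exp(−0.0000481 × 4000) = 0.824977
R(solenoid valve) = exp(−0.0000272 × 4000) = 0.896910
R(trip amplifier) = exp(−0.0000475 × 4000) = 0.826959
R(logic solver) = exp(−0.0000743 × 4000) = 0.742895
Series (shutdown valve, solenoid valve, trip amplifier, and logic solver): 0.824977 × 0.896910 × 0.826959 × 0.742895 = 0.454571
Parallel (temperature transmitter and [0.454571]): 1 − (1 − 0.897987)(1 − 0.454571) = 0.9444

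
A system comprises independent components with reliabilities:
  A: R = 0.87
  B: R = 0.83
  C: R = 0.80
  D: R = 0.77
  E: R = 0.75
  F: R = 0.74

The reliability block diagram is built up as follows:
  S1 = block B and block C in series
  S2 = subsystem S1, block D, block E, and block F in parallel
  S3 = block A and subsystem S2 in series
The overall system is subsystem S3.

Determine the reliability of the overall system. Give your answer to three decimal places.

0.866

Series (B and C): 0.83000 × 0.80000 = 0.66400
Parallel ([0.66400], D, E, and F): 1 − (1 − 0.66400)(1 − 0.77000)(1 − 0.75000)(1 − 0.74000) = 0.99498
Series (A and [0.99498]): 0.87000 × 0.99498 = 0.866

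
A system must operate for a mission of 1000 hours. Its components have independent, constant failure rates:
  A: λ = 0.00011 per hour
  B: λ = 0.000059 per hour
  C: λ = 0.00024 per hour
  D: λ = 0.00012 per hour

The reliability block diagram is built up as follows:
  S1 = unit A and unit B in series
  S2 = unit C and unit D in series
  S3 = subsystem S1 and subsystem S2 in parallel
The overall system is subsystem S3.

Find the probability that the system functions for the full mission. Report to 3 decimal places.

R(A) = exp(−0.00011 × 1000) = 0.89583
R(B) = exp(−0.000059 × 1000) = 0.94271
R(C) = exp(−0.00024 × 1000) = 0.78663
R(D) = exp(−0.00012 × 1000) = 0.88692
Series (A and B): 0.89583 × 0.94271 = 0.84451
Series (C and D): 0.78663 × 0.88692 = 0.69768
Parallel ([0.84451] and [0.69768]): 1 − (1 − 0.84451)(1 − 0.69768) = 0.953

0.953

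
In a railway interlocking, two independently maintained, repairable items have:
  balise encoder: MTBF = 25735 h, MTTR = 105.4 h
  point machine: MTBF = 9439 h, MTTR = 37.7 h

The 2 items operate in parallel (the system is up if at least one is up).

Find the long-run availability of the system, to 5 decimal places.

A(balise encoder) = MTBF/(MTBF+MTTR) = 25735/(25735+105.4) = 0.995921
A(point machine) = MTBF/(MTBF+MTTR) = 9439/(9439+37.7) = 0.996022
Parallel availability: 1 − (1 − 0.995921)(1 − 0.996022) = 0.99998

0.99998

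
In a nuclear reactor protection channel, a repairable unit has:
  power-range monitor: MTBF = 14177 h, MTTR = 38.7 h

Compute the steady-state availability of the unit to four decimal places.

0.9973

A(power-range monitor) = MTBF/(MTBF+MTTR) = 14177/(14177+38.7) = 0.9973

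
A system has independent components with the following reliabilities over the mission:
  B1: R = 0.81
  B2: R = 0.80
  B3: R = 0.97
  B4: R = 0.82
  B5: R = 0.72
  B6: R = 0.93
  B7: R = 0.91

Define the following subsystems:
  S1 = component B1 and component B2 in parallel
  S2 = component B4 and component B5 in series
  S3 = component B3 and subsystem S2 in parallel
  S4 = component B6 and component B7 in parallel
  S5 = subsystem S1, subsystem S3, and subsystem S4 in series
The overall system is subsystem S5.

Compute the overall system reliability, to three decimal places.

0.944

Parallel (B1 and B2): 1 − (1 − 0.81000)(1 − 0.80000) = 0.96200
Series (B4 and B5): 0.82000 × 0.72000 = 0.59040
Parallel (B3 and [0.59040]): 1 − (1 − 0.97000)(1 − 0.59040) = 0.98771
Parallel (B6 and B7): 1 − (1 − 0.93000)(1 − 0.91000) = 0.99370
Series ([0.96200], [0.98771], and [0.99370]): 0.96200 × 0.98771 × 0.99370 = 0.944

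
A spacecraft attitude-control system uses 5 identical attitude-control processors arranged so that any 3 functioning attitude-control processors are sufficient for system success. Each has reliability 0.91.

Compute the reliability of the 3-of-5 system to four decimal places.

R = Σ_{i=3}^{5} C(5,i) p^i (1−p)^{5−i} with p = 0.91
C(5,3)·0.91^3·0.09^2 = 0.061039
C(5,4)·0.91^4·0.09^1 = 0.308587
C(5,5)·0.91^5·0.09^0 = 0.624032
Sum = 0.9937

0.9937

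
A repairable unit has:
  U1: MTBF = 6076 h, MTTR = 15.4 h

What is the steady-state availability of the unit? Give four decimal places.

0.9975

A(U1) = MTBF/(MTBF+MTTR) = 6076/(6076+15.4) = 0.9975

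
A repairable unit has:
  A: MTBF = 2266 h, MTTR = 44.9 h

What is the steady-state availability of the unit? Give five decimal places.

A(A) = MTBF/(MTBF+MTTR) = 2266/(2266+44.9) = 0.98057

0.98057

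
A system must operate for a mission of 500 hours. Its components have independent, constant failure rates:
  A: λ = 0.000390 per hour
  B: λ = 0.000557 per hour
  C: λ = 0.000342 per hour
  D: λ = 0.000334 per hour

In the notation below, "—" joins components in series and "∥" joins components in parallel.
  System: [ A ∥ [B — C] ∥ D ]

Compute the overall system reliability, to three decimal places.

0.990

R(A) = exp(−0.000390 × 500) = 0.82283
R(B) = exp(−0.000557 × 500) = 0.75692
R(C) = exp(−0.000342 × 500) = 0.84282
R(D) = exp(−0.000334 × 500) = 0.84620
Series (B and C): 0.75692 × 0.84282 = 0.63795
Parallel (A, [0.63795], and D): 1 − (1 − 0.82283)(1 − 0.63795)(1 − 0.84620) = 0.990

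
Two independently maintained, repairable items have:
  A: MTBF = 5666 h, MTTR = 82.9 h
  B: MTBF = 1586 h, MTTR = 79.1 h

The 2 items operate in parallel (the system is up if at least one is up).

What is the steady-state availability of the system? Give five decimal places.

A(A) = MTBF/(MTBF+MTTR) = 5666/(5666+82.9) = 0.985580
A(B) = MTBF/(MTBF+MTTR) = 1586/(1586+79.1) = 0.952495
Parallel availability: 1 − (1 − 0.985580)(1 − 0.952495) = 0.99931

0.99931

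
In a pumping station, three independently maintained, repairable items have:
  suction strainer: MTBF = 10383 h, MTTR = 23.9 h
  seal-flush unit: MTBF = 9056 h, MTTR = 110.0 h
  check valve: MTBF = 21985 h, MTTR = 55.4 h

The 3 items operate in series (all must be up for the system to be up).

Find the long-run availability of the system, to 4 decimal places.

0.9833

A(suction strainer) = MTBF/(MTBF+MTTR) = 10383/(10383+23.9) = 0.997703
A(seal-flush unit) = MTBF/(MTBF+MTTR) = 9056/(9056+110.0) = 0.987999
A(check valve) = MTBF/(MTBF+MTTR) = 21985/(21985+55.4) = 0.997486
Series availability: 0.997703 × 0.987999 × 0.997486 = 0.9833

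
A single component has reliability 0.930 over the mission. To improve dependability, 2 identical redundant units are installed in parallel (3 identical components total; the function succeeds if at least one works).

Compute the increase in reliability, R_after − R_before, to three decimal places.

R_before = 0.930
R_after = 1 − (1 − 0.930)^3 = 1.000
ΔR = 1.000 − 0.930 = 0.070

0.070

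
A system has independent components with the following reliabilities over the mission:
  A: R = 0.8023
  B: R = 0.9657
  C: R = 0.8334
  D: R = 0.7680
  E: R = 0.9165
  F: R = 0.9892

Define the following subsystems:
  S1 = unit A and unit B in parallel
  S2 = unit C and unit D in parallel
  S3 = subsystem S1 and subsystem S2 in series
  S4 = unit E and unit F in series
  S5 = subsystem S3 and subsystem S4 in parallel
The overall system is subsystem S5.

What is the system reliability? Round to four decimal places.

0.9958

Parallel (A and B): 1 − (1 − 0.802300)(1 − 0.965700) = 0.993219
Parallel (C and D): 1 − (1 − 0.833400)(1 − 0.768000) = 0.961349
Series ([0.993219] and [0.961349]): 0.993219 × 0.961349 = 0.954830
Series (E and F): 0.916500 × 0.989200 = 0.906602
Parallel ([0.954830] and [0.906602]): 1 − (1 − 0.954830)(1 − 0.906602) = 0.9958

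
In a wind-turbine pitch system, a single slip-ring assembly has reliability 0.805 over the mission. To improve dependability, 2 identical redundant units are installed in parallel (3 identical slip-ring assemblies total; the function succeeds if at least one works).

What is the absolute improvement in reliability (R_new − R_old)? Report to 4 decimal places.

0.1876

R_before = 0.805
R_after = 1 − (1 − 0.805)^3 = 0.9926
ΔR = 0.9926 − 0.805 = 0.1876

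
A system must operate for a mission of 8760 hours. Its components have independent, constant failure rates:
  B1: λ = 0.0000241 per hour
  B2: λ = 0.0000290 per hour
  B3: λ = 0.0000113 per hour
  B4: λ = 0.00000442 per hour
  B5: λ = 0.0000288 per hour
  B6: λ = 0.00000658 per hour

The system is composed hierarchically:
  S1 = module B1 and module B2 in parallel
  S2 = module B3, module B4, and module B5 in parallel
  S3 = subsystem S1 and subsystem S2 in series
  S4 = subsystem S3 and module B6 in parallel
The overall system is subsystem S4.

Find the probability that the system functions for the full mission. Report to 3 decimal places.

0.998

R(B1) = exp(−0.0000241 × 8760) = 0.80968
R(B2) = exp(−0.0000290 × 8760) = 0.77566
R(B3) = exp(−0.0000113 × 8760) = 0.90575
R(B4) = exp(−0.00000442 × 8760) = 0.96202
R(B5) = exp(−0.0000288 × 8760) = 0.77702
R(B6) = exp(−0.00000658 × 8760) = 0.94399
Parallel (B1 and B2): 1 − (1 − 0.80968)(1 − 0.77566) = 0.95730
Parallel (B3, B4, and B5): 1 − (1 − 0.90575)(1 − 0.96202)(1 − 0.77702) = 0.99920
Series ([0.95730] and [0.99920]): 0.95730 × 0.99920 = 0.95653
Parallel ([0.95653] and B6): 1 − (1 − 0.95653)(1 − 0.94399) = 0.998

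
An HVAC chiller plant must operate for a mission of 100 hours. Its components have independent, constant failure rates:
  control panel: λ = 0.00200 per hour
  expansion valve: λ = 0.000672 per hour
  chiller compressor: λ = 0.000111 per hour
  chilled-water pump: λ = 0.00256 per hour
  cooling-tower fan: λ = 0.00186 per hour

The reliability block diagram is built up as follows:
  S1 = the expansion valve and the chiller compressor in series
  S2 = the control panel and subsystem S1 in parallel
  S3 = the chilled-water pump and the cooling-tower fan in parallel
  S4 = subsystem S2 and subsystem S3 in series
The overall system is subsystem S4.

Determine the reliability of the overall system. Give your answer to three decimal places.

0.949

R(control panel) = exp(−0.00200 × 100) = 0.81873
R(expansion valve) = exp(−0.000672 × 100) = 0.93501
R(chiller compressor) = exp(−0.000111 × 100) = 0.98896
R(chilled-water pump) = exp(−0.00256 × 100) = 0.77414
R(cooling-tower fan) = exp(−0.00186 × 100) = 0.83027
Series (expansion valve and chiller compressor): 0.93501 × 0.98896 = 0.92469
Parallel (control panel and [0.92469]): 1 − (1 − 0.81873)(1 − 0.92469) = 0.98635
Parallel (chilled-water pump and cooling-tower fan): 1 − (1 − 0.77414)(1 − 0.83027) = 0.96166
Series ([0.98635] and [0.96166]): 0.98635 × 0.96166 = 0.949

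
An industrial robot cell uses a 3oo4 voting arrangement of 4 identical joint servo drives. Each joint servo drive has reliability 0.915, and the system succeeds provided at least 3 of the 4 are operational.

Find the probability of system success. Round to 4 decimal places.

R = Σ_{i=3}^{4} C(4,i) p^i (1−p)^{4−i} with p = 0.915
C(4,3)·0.915^3·0.085^1 = 0.260461
C(4,4)·0.915^4·0.085^0 = 0.700946
Sum = 0.9614

0.9614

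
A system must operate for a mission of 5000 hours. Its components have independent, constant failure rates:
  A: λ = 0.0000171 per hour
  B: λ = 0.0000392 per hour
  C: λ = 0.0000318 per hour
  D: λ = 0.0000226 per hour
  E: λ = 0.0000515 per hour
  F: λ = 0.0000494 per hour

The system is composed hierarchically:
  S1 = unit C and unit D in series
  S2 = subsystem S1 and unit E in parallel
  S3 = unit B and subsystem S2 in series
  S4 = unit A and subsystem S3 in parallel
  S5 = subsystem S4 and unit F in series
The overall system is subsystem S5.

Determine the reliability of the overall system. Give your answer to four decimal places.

0.7669

R(A) = exp(−0.0000171 × 5000) = 0.918053
R(B) = exp(−0.0000392 × 5000) = 0.822012
R(C) = exp(−0.0000318 × 5000) = 0.852996
R(D) = exp(−0.0000226 × 5000) = 0.893151
R(E) = exp(−0.0000515 × 5000) = 0.772982
R(F) = exp(−0.0000494 × 5000) = 0.781141
Series (C and D): 0.852996 × 0.893151 = 0.761854
Parallel ([0.761854] and E): 1 − (1 − 0.761854)(1 − 0.772982) = 0.945937
Series (B and [0.945937]): 0.822012 × 0.945937 = 0.777572
Parallel (A and [0.777572]): 1 − (1 − 0.918053)(1 − 0.777572) = 0.981773
Series ([0.981773] and F): 0.981773 × 0.781141 = 0.7669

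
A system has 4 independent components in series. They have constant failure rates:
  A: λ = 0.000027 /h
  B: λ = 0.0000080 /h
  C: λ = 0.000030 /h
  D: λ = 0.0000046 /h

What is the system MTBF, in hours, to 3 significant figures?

Series of exponential components: λ_sys = Σ λ_i
λ_sys = 0.000027 + 0.0000080 + 0.000030 + 0.0000046 = 6.9600e-05 /h
MTBF = 1 / λ_sys = 14400 h

14400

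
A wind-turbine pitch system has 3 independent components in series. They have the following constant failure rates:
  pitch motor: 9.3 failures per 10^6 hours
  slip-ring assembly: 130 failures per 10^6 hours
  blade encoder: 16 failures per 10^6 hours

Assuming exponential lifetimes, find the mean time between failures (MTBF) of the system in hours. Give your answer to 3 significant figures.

Series of exponential components: λ_sys = Σ λ_i
λ_sys = 0.0000093 + 0.00013 + 0.000016 = 1.5530e-04 /h
MTBF = 1 / λ_sys = 6440 h

6440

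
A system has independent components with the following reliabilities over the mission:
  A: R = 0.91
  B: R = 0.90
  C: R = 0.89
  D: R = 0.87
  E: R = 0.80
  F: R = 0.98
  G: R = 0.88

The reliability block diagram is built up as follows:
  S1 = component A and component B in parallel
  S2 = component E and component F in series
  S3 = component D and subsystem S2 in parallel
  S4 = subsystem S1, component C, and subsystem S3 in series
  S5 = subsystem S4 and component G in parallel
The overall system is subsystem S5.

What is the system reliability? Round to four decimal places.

0.9829

Parallel (A and B): 1 − (1 − 0.910000)(1 − 0.900000) = 0.991000
Series (E and F): 0.800000 × 0.980000 = 0.784000
Parallel (D and [0.784000]): 1 − (1 − 0.870000)(1 − 0.784000) = 0.971920
Series ([0.991000], C, and [0.971920]): 0.991000 × 0.890000 × 0.971920 = 0.857224
Parallel ([0.857224] and G): 1 − (1 − 0.857224)(1 − 0.880000) = 0.9829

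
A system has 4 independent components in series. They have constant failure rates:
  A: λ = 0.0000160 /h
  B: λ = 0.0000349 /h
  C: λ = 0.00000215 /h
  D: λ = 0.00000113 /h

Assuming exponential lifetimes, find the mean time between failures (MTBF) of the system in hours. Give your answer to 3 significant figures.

Series of exponential components: λ_sys = Σ λ_i
λ_sys = 0.0000160 + 0.0000349 + 0.00000215 + 0.00000113 = 5.4180e-05 /h
MTBF = 1 / λ_sys = 18500 h

18500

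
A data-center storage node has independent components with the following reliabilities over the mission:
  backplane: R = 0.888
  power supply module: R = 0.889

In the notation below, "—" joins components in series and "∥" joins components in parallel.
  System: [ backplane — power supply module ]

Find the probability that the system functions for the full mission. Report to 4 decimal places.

0.7894

Series (backplane and power supply module): 0.888000 × 0.889000 = 0.7894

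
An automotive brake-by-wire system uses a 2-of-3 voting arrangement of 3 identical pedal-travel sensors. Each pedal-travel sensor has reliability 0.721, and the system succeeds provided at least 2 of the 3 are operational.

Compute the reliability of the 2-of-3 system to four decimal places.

R = Σ_{i=2}^{3} C(3,i) p^i (1−p)^{3−i} with p = 0.721
C(3,2)·0.721^2·0.279^1 = 0.435107
C(3,3)·0.721^3·0.279^0 = 0.374805
Sum = 0.8099

0.8099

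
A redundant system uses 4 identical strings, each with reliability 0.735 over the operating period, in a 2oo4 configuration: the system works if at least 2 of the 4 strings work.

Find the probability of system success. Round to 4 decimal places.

R = Σ_{i=2}^{4} C(4,i) p^i (1−p)^{4−i} with p = 0.735
C(4,2)·0.735^2·0.265^2 = 0.227624
C(4,3)·0.735^3·0.265^1 = 0.420889
C(4,4)·0.735^4·0.265^0 = 0.291843
Sum = 0.9404

0.9404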